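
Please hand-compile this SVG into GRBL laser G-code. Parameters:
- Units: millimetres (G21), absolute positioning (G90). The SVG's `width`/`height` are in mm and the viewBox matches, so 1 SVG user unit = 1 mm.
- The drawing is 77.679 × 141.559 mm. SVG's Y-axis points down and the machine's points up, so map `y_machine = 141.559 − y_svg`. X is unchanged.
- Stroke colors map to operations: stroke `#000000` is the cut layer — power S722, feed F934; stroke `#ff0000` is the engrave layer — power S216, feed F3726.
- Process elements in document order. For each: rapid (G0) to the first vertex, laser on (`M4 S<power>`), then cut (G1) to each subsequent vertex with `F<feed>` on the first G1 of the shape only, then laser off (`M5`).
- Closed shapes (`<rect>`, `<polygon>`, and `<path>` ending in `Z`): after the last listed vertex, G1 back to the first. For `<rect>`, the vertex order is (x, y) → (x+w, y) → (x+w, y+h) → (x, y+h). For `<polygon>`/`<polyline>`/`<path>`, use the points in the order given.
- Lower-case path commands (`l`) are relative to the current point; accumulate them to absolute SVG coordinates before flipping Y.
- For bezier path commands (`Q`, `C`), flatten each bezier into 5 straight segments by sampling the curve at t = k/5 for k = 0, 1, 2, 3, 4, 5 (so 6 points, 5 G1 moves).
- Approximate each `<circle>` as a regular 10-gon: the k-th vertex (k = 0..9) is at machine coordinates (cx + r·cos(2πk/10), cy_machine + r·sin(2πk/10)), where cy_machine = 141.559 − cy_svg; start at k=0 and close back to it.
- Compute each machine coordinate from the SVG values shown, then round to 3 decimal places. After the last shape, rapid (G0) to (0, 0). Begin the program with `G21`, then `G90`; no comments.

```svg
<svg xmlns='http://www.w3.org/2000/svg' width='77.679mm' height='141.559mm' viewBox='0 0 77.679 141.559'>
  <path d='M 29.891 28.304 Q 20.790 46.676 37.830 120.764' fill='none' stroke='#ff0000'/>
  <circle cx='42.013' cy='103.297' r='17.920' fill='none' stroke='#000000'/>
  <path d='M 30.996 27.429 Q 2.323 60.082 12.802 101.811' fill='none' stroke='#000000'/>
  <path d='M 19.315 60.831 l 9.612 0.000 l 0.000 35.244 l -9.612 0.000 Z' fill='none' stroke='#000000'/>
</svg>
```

G21
G90
G0 X29.891 Y113.255
M4 S216
G1 X27.296 Y103.678 F3726
G1 X26.793 Y89.643
G1 X28.381 Y71.151
G1 X32.060 Y48.202
G1 X37.830 Y20.795
M5
G0 X59.933 Y38.262
M4 S722
G1 X56.511 Y48.795 F934
G1 X47.551 Y55.305
G1 X36.475 Y55.305
G1 X27.515 Y48.795
G1 X24.093 Y38.262
G1 X27.515 Y27.729
G1 X36.475 Y21.219
G1 X47.551 Y21.219
G1 X56.511 Y27.729
G1 X59.933 Y38.262
M5
G0 X30.996 Y114.130
M4 S722
G1 X21.093 Y100.706 F934
G1 X14.322 Y86.555
G1 X10.683 Y71.679
G1 X10.176 Y56.077
G1 X12.802 Y39.748
M5
G0 X19.315 Y80.728
M4 S722
G1 X28.927 Y80.728 F934
G1 X28.927 Y45.484
G1 X19.315 Y45.484
G1 X19.315 Y80.728
M5
G0 X0.000 Y0.000

viewBox `0 0 77.679 141.559` with mm width/height → 1 unit = 1 mm. Flip: y_m = 141.559 − y_svg.

**Shape 1** — `<path>` quadratic bezier, stroke `#ff0000` → engrave (S216, F3726). Control points (SVG): P0=(29.891,28.304), P1=(20.790,46.676), P2=(37.830,120.764); sampled at t=k/5. Machine vertices: (29.891,113.255) → (27.296,103.678) → (26.793,89.643) → (28.381,71.151) → (32.060,48.202) → (37.830,20.795). Open path.

**Shape 2** — `<circle>` circle, stroke `#000000` → cut (S722, F934). Machine vertices: (59.933,38.262) → (56.511,48.795) → (47.551,55.305) → (36.475,55.305) → (27.515,48.795) → (24.093,38.262) → (27.515,27.729) → (36.475,21.219) → (47.551,21.219) → (56.511,27.729) → (59.933,38.262). Closed: final G1 returns to the first vertex.

**Shape 3** — `<path>` quadratic bezier, stroke `#000000` → cut (S722, F934). Control points (SVG): P0=(30.996,27.429), P1=(2.323,60.082), P2=(12.802,101.811); sampled at t=k/5. Machine vertices: (30.996,114.130) → (21.093,100.706) → (14.322,86.555) → (10.683,71.679) → (10.176,56.077) → (12.802,39.748). Open path.

**Shape 4** — `<path>` rectangle, stroke `#000000` → cut (S722, F934). Machine vertices: (19.315,80.728) → (28.927,80.728) → (28.927,45.484) → (19.315,45.484) → (19.315,80.728). Closed: final G1 returns to the first vertex.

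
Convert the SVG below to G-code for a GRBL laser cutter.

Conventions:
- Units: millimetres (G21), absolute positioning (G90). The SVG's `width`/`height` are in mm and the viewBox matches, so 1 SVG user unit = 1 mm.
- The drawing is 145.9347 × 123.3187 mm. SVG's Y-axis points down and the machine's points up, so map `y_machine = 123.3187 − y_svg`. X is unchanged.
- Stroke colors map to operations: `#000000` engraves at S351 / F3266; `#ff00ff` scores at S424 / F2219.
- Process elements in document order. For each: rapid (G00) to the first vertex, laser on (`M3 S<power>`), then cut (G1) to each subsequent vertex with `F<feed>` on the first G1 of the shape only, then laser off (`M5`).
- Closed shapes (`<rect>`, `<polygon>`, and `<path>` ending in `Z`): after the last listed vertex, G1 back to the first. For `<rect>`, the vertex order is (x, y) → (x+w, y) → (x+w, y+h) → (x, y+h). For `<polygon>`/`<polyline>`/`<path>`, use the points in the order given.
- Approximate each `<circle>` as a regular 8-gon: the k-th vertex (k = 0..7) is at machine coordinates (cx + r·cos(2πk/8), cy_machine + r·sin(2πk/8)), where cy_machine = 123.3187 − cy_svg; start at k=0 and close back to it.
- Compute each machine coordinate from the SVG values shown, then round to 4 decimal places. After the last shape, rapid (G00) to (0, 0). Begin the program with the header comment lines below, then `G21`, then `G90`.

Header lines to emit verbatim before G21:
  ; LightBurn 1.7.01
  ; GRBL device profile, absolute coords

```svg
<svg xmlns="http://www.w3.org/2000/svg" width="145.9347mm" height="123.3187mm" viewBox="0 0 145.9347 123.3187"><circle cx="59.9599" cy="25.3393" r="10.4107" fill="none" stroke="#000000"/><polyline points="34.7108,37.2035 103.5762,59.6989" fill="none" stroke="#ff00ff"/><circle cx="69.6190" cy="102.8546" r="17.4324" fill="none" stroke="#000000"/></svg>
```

1 u = 1 mm; y_m = 123.3187 − y.

[1] `<circle>` circle, #000000→engrave S351 F3266: (70.3706,97.9794) → (67.3214,105.3409) → (59.9599,108.3901) → (52.5984,105.3409) → (49.5492,97.9794) → (52.5984,90.6179) → (59.9599,87.5687) → (67.3214,90.6179) → (70.3706,97.9794) (closed)

[2] `<polyline>` line segment, #ff00ff→score S424 F2219: (34.7108,86.1152) → (103.5762,63.6198)

[3] `<circle>` circle, #000000→engrave S351 F3266: (87.0514,20.4641) → (81.9456,32.7907) → (69.6190,37.8965) → (57.2924,32.7907) → (52.1866,20.4641) → (57.2924,8.1375) → (69.6190,3.0317) → (81.9456,8.1375) → (87.0514,20.4641) (closed)

; LightBurn 1.7.01
; GRBL device profile, absolute coords
G21
G90
G00 X70.3706 Y97.9794
M3 S351
G1 X67.3214 Y105.3409 F3266
G1 X59.9599 Y108.3901
G1 X52.5984 Y105.3409
G1 X49.5492 Y97.9794
G1 X52.5984 Y90.6179
G1 X59.9599 Y87.5687
G1 X67.3214 Y90.6179
G1 X70.3706 Y97.9794
M5
G00 X34.7108 Y86.1152
M3 S424
G1 X103.5762 Y63.6198 F2219
M5
G00 X87.0514 Y20.4641
M3 S351
G1 X81.9456 Y32.7907 F3266
G1 X69.6190 Y37.8965
G1 X57.2924 Y32.7907
G1 X52.1866 Y20.4641
G1 X57.2924 Y8.1375
G1 X69.6190 Y3.0317
G1 X81.9456 Y8.1375
G1 X87.0514 Y20.4641
M5
G00 X0.0000 Y0.0000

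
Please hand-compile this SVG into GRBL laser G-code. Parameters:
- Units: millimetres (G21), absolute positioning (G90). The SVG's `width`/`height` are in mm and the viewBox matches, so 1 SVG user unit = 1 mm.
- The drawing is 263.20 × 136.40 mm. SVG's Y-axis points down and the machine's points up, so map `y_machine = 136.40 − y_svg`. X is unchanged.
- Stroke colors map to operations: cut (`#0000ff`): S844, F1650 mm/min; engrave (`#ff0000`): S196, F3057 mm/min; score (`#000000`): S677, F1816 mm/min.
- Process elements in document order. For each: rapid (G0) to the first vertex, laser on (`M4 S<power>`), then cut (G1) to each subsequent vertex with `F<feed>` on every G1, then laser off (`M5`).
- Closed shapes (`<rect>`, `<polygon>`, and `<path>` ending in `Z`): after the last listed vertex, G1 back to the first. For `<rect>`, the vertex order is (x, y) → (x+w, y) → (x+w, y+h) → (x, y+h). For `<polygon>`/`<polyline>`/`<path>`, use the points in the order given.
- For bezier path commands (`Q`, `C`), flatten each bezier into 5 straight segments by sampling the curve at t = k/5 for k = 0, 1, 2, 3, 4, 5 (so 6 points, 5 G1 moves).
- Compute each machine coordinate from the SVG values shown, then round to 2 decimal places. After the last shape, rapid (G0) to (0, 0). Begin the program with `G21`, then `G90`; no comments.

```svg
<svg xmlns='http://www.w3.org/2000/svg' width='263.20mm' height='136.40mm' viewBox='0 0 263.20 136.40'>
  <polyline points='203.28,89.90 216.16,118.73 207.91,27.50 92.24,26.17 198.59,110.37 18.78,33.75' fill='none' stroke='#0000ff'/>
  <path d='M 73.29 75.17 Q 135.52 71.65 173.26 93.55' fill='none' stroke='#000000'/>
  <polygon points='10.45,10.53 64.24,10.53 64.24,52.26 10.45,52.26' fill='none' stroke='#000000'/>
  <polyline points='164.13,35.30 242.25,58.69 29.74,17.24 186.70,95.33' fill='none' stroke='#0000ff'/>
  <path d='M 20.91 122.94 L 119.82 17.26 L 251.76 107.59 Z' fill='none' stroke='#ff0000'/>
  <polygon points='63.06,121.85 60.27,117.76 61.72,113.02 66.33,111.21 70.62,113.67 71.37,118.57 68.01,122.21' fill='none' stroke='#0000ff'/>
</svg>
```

1 u = 1 mm; y_m = 136.40 − y.

[1] `<polyline>` open polyline, #0000ff→cut S844 F1650: (203.28,46.50) → (216.16,17.67) → (207.91,108.90) → (92.24,110.23) → (198.59,26.03) → (18.78,102.65)

[2] `<path>` quadratic bezier, #000000→score S677 F1816: (73.29,61.23) → (97.20,61.62) → (119.16,59.98) → (139.15,56.30) → (157.18,50.59) → (173.26,42.85)

[3] `<polygon>` rectangle, #000000→score S677 F1816: (10.45,125.87) → (64.24,125.87) → (64.24,84.14) → (10.45,84.14) → (10.45,125.87) (closed)

[4] `<polyline>` open polyline, #0000ff→cut S844 F1650: (164.13,101.10) → (242.25,77.71) → (29.74,119.16) → (186.70,41.07)

[5] `<path>` closed polygon, #ff0000→engrave S196 F3057: (20.91,13.46) → (119.82,119.14) → (251.76,28.81) → (20.91,13.46) (closed)

[6] `<polygon>` regular polygon, #0000ff→cut S844 F1650: (63.06,14.55) → (60.27,18.64) → (61.72,23.38) → (66.33,25.19) → (70.62,22.73) → (71.37,17.83) → (68.01,14.19) → (63.06,14.55) (closed)

G21
G90
G0 X203.28 Y46.50
M4 S844
G1 X216.16 Y17.67 F1650
G1 X207.91 Y108.90 F1650
G1 X92.24 Y110.23 F1650
G1 X198.59 Y26.03 F1650
G1 X18.78 Y102.65 F1650
M5
G0 X73.29 Y61.23
M4 S677
G1 X97.20 Y61.62 F1816
G1 X119.16 Y59.98 F1816
G1 X139.15 Y56.30 F1816
G1 X157.18 Y50.59 F1816
G1 X173.26 Y42.85 F1816
M5
G0 X10.45 Y125.87
M4 S677
G1 X64.24 Y125.87 F1816
G1 X64.24 Y84.14 F1816
G1 X10.45 Y84.14 F1816
G1 X10.45 Y125.87 F1816
M5
G0 X164.13 Y101.10
M4 S844
G1 X242.25 Y77.71 F1650
G1 X29.74 Y119.16 F1650
G1 X186.70 Y41.07 F1650
M5
G0 X20.91 Y13.46
M4 S196
G1 X119.82 Y119.14 F3057
G1 X251.76 Y28.81 F3057
G1 X20.91 Y13.46 F3057
M5
G0 X63.06 Y14.55
M4 S844
G1 X60.27 Y18.64 F1650
G1 X61.72 Y23.38 F1650
G1 X66.33 Y25.19 F1650
G1 X70.62 Y22.73 F1650
G1 X71.37 Y17.83 F1650
G1 X68.01 Y14.19 F1650
G1 X63.06 Y14.55 F1650
M5
G0 X0.00 Y0.00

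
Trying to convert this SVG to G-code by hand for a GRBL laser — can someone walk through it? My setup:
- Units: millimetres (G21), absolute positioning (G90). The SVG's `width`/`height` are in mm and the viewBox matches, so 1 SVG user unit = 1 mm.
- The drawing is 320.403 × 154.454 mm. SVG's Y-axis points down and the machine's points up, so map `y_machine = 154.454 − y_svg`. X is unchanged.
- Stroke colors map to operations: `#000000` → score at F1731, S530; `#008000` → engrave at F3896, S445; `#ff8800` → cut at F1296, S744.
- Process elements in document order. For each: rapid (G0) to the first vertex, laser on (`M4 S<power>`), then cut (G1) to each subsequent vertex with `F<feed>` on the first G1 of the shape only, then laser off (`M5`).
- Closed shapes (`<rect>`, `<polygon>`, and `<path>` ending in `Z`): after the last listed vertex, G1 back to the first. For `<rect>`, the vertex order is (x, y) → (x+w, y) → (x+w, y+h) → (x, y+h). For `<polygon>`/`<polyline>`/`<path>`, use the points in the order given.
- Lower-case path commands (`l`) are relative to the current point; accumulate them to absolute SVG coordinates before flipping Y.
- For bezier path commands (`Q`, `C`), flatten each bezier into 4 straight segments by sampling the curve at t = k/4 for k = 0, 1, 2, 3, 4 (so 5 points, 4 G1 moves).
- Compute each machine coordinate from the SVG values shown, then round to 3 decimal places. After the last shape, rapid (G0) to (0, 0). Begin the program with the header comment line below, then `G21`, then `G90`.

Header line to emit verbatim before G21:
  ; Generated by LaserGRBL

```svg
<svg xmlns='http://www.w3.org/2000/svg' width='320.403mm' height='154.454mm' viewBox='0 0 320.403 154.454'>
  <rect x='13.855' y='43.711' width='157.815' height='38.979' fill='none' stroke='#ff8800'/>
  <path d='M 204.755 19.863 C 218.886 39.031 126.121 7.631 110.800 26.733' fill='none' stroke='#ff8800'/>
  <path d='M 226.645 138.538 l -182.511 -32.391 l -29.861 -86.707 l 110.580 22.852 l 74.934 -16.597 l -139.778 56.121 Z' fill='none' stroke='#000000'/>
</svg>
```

1 u = 1 mm; y_m = 154.454 − y.

[1] `<rect>` rectangle, #ff8800→cut S744 F1296: (13.855,110.743) → (171.670,110.743) → (171.670,71.764) → (13.855,71.764) → (13.855,110.743) (closed)

[2] `<path>` cubic bezier, #ff8800→cut S744 F1296: (204.755,134.591) → (198.191,128.117) → (168.822,131.131) → (133.931,134.158) → (110.800,127.721)

[3] `<path>` closed polygon, #000000→score S530 F1731: (226.645,15.916) → (44.134,48.307) → (14.273,135.014) → (124.853,112.162) → (199.787,128.759) → (60.009,72.638) → (226.645,15.916) (closed)

; Generated by LaserGRBL
G21
G90
G0 X13.855 Y110.743
M4 S744
G1 X171.670 Y110.743 F1296
G1 X171.670 Y71.764
G1 X13.855 Y71.764
G1 X13.855 Y110.743
M5
G0 X204.755 Y134.591
M4 S744
G1 X198.191 Y128.117 F1296
G1 X168.822 Y131.131
G1 X133.931 Y134.158
G1 X110.800 Y127.721
M5
G0 X226.645 Y15.916
M4 S530
G1 X44.134 Y48.307 F1731
G1 X14.273 Y135.014
G1 X124.853 Y112.162
G1 X199.787 Y128.759
G1 X60.009 Y72.638
G1 X226.645 Y15.916
M5
G0 X0.000 Y0.000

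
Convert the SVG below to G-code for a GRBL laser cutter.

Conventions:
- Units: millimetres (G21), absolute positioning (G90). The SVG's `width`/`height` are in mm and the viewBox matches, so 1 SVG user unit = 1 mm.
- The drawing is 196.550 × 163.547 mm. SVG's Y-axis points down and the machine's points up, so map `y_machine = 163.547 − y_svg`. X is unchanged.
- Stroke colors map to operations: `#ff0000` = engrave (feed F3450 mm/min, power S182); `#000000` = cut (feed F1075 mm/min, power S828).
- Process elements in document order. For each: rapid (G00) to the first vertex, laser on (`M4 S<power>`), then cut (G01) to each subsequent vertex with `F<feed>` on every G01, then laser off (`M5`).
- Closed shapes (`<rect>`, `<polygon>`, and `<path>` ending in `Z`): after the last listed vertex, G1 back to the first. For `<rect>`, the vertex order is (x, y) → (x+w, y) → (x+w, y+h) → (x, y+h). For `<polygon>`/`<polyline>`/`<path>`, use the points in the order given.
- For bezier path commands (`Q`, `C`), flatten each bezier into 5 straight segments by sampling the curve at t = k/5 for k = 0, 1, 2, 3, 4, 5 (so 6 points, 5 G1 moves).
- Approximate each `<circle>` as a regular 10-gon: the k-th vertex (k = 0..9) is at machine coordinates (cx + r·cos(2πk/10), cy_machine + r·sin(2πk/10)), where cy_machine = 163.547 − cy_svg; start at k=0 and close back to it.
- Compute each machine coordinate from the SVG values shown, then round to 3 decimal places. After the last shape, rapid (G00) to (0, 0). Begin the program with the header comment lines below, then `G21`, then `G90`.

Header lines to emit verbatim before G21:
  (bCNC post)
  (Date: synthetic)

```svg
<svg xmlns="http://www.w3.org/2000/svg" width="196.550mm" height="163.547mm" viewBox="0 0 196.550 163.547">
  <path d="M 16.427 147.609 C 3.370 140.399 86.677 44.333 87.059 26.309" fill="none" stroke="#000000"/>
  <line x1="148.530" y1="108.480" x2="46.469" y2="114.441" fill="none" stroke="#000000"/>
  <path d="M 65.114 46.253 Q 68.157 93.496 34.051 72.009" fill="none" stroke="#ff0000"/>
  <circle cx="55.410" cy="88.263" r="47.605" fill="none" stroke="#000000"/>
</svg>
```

(bCNC post)
(Date: synthetic)
G21
G90
G00 X16.427 Y15.938
M4 S828
G01 X18.722 Y29.592 F1075
G01 X35.539 Y56.559 F1075
G01 X58.271 Y88.831 F1075
G01 X78.313 Y118.394 F1075
G01 X87.059 Y137.238 F1075
M5
G00 X148.530 Y55.067
M4 S828
G01 X46.469 Y49.106 F1075
M5
G00 X65.114 Y117.294
M4 S182
G01 X64.845 Y101.146 F3450
G01 X61.605 Y90.496 F3450
G01 X55.392 Y85.345 F3450
G01 X46.207 Y85.692 F3450
G01 X34.051 Y91.538 F3450
M5
G00 X103.015 Y75.284
M4 S828
G01 X93.923 Y103.266 F1075
G01 X70.121 Y120.559 F1075
G01 X40.699 Y120.559 F1075
G01 X16.897 Y103.266 F1075
G01 X7.805 Y75.284 F1075
G01 X16.897 Y47.302 F1075
G01 X40.699 Y30.009 F1075
G01 X70.121 Y30.009 F1075
G01 X93.923 Y47.302 F1075
G01 X103.015 Y75.284 F1075
M5
G00 X0.000 Y0.000

Since the viewBox matches the mm dimensions, user units are millimetres directly. The only transform is the Y-flip y_m = 163.547 − y_svg.

Shape 1 is a cubic bezier drawn with `<path>`. Its stroke #000000 means cut at S828, F1075. After flipping Y the toolpath is (16.427,15.938) → (18.722,29.592) → (35.539,56.559) → (58.271,88.831) → (78.313,118.394) → (87.059,137.238).

Shape 2 is a line segment drawn with `<line>`. Its stroke #000000 means cut at S828, F1075. After flipping Y the toolpath is (148.530,55.067) → (46.469,49.106).

Shape 3 is a quadratic bezier drawn with `<path>`. Its stroke #ff0000 means engrave at S182, F3450. After flipping Y the toolpath is (65.114,117.294) → (64.845,101.146) → (61.605,90.496) → (55.392,85.345) → (46.207,85.692) → (34.051,91.538).

Shape 4 is a circle drawn with `<circle>`. Its stroke #000000 means cut at S828, F1075. After flipping Y the toolpath is (103.015,75.284) → (93.923,103.266) → (70.121,120.559) → (40.699,120.559) → (16.897,103.266) → (7.805,75.284) → (16.897,47.302) → (40.699,30.009) → (70.121,30.009) → (93.923,47.302) → (103.015,75.284), returning to the start.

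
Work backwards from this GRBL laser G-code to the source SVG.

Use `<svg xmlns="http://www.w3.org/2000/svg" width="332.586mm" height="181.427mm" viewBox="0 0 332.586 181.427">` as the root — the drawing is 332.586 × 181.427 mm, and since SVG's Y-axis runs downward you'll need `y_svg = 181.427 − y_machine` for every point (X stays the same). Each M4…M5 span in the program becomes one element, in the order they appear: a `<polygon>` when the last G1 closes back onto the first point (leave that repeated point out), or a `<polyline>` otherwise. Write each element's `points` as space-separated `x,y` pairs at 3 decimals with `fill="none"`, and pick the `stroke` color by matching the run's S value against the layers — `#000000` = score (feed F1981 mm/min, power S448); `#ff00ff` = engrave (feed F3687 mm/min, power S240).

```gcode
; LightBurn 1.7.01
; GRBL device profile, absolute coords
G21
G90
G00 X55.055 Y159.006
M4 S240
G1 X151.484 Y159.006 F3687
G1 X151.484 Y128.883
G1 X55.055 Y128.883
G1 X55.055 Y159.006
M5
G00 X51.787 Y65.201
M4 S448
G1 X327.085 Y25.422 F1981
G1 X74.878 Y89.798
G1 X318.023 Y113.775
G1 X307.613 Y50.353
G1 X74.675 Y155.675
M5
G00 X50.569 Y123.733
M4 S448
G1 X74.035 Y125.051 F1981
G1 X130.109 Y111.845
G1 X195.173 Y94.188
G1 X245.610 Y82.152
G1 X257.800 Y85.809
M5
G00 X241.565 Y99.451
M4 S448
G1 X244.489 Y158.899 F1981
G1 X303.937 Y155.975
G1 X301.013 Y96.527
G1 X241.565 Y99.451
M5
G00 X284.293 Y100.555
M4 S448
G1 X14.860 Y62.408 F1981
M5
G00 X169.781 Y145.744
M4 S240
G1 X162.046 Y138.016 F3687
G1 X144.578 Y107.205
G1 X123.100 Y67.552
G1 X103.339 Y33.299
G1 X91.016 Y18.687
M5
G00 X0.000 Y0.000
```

<svg xmlns="http://www.w3.org/2000/svg" width="332.586mm" height="181.427mm" viewBox="0 0 332.586 181.427">
  <polygon points="55.055,22.421 151.484,22.421 151.484,52.544 55.055,52.544" fill="none" stroke="#ff00ff"/>
  <polyline points="51.787,116.226 327.085,156.005 74.878,91.629 318.023,67.652 307.613,131.074 74.675,25.752" fill="none" stroke="#000000"/>
  <polyline points="50.569,57.694 74.035,56.376 130.109,69.582 195.173,87.239 245.610,99.275 257.800,95.618" fill="none" stroke="#000000"/>
  <polygon points="241.565,81.976 244.489,22.528 303.937,25.452 301.013,84.900" fill="none" stroke="#000000"/>
  <polyline points="284.293,80.872 14.860,119.019" fill="none" stroke="#000000"/>
  <polyline points="169.781,35.683 162.046,43.411 144.578,74.222 123.100,113.875 103.339,148.128 91.016,162.740" fill="none" stroke="#ff00ff"/>
</svg>

y_svg = 181.427 − y_m.

[1] S240→`#ff00ff` (engrave); closed run; points: 55.055,22.421 151.484,22.421 151.484,52.544 55.055,52.544

[2] S448→`#000000` (score); open run; points: 51.787,116.226 327.085,156.005 74.878,91.629 318.023,67.652 307.613,131.074 74.675,25.752

[3] S448→`#000000` (score); open run; points: 50.569,57.694 74.035,56.376 130.109,69.582 195.173,87.239 245.610,99.275 257.800,95.618

[4] S448→`#000000` (score); closed run; points: 241.565,81.976 244.489,22.528 303.937,25.452 301.013,84.900

[5] S448→`#000000` (score); open run; points: 284.293,80.872 14.860,119.019

[6] S240→`#ff00ff` (engrave); open run; points: 169.781,35.683 162.046,43.411 144.578,74.222 123.100,113.875 103.339,148.128 91.016,162.740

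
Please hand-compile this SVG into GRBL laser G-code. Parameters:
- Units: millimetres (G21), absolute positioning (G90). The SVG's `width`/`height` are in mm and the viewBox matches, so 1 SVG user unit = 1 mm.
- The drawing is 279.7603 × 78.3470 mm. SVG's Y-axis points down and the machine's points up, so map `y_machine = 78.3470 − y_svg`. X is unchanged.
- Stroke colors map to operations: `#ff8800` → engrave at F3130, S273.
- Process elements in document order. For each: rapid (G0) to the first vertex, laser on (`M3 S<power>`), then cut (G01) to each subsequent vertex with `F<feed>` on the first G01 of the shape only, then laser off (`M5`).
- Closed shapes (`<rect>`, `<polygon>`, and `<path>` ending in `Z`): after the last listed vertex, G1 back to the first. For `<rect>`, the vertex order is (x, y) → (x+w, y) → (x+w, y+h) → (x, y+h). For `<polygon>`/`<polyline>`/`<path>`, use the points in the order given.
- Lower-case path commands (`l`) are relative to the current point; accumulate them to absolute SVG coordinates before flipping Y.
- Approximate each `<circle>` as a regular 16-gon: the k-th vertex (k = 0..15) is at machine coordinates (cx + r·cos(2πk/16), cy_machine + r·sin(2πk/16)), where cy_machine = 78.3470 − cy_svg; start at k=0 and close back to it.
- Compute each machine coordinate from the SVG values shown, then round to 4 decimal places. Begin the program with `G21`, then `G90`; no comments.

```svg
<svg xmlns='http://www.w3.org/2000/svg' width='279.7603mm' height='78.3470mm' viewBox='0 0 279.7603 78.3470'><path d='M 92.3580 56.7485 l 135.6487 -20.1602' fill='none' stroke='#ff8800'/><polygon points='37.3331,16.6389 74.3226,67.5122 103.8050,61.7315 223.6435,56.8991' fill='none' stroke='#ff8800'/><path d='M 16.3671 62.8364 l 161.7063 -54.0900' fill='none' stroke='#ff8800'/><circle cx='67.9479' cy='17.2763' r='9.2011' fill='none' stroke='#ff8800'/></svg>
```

G21
G90
G0 X92.3580 Y21.5985
M3 S273
G01 X228.0067 Y41.7587 F3130
M5
G0 X37.3331 Y61.7081
M3 S273
G01 X74.3226 Y10.8348 F3130
G01 X103.8050 Y16.6155
G01 X223.6435 Y21.4479
G01 X37.3331 Y61.7081
M5
G0 X16.3671 Y15.5106
M3 S273
G01 X178.0734 Y69.6006 F3130
M5
G0 X77.1490 Y61.0707
M3 S273
G01 X76.4486 Y64.5918 F3130
G01 X74.4541 Y67.5769
G01 X71.4690 Y69.5714
G01 X67.9479 Y70.2718
G01 X64.4268 Y69.5714
G01 X61.4417 Y67.5769
G01 X59.4472 Y64.5918
G01 X58.7468 Y61.0707
G01 X59.4472 Y57.5496
G01 X61.4417 Y54.5645
G01 X64.4268 Y52.5700
G01 X67.9479 Y51.8696
G01 X71.4690 Y52.5700
G01 X74.4541 Y54.5645
G01 X76.4486 Y57.5496
G01 X77.1490 Y61.0707
M5

Since the viewBox matches the mm dimensions, user units are millimetres directly. The only transform is the Y-flip y_m = 78.3470 − y_svg.

Shape 1 is a line segment drawn with `<path>`. Its stroke #ff8800 means engrave at S273, F3130. After flipping Y the toolpath is (92.3580,21.5985) → (228.0067,41.7587).

Shape 2 is a closed polygon drawn with `<polygon>`. Its stroke #ff8800 means engrave at S273, F3130. After flipping Y the toolpath is (37.3331,61.7081) → (74.3226,10.8348) → (103.8050,16.6155) → (223.6435,21.4479) → (37.3331,61.7081), returning to the start.

Shape 3 is a line segment drawn with `<path>`. Its stroke #ff8800 means engrave at S273, F3130. After flipping Y the toolpath is (16.3671,15.5106) → (178.0734,69.6006).

Shape 4 is a circle drawn with `<circle>`. Its stroke #ff8800 means engrave at S273, F3130. After flipping Y the toolpath is (77.1490,61.0707) → (76.4486,64.5918) → (74.4541,67.5769) → (71.4690,69.5714) → (67.9479,70.2718) → (64.4268,69.5714) → (61.4417,67.5769) → (59.4472,64.5918) → (58.7468,61.0707) → (59.4472,57.5496) → (61.4417,54.5645) → (64.4268,52.5700) → (67.9479,51.8696) → (71.4690,52.5700) → (74.4541,54.5645) → (76.4486,57.5496) → (77.1490,61.0707), returning to the start.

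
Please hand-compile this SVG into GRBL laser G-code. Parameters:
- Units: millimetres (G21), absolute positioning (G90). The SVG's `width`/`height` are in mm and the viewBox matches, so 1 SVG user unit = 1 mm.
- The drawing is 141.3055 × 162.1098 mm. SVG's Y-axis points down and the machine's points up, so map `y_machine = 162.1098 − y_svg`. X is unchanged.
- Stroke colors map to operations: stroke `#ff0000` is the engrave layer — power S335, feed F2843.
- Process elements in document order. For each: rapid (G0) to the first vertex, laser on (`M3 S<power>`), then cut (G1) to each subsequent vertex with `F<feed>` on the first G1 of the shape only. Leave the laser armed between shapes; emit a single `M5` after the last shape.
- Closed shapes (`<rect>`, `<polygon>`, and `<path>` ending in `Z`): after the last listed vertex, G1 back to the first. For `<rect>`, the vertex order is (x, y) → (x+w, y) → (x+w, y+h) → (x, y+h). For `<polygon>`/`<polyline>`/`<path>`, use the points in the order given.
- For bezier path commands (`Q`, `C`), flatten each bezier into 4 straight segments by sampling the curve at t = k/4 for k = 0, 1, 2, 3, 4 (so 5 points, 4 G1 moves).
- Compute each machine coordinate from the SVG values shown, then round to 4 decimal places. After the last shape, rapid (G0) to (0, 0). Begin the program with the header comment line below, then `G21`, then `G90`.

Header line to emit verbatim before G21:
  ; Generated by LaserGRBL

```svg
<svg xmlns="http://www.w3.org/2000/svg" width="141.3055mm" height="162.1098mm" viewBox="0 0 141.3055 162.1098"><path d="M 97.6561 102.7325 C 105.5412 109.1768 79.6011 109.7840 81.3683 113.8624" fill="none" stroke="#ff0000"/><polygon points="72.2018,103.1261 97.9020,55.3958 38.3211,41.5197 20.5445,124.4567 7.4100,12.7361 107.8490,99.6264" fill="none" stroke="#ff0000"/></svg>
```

; Generated by LaserGRBL
G21
G90
G0 X97.6561 Y59.3773
M3 S335
G1 X98.1891 Y55.4931 F2843
G1 X91.8064 Y52.9251
G1 X84.2766 Y50.8008
G1 X81.3683 Y48.2474
G0 X72.2018 Y58.9837
M3 S335
G1 X97.9020 Y106.7140 F2843
G1 X38.3211 Y120.5901
G1 X20.5445 Y37.6531
G1 X7.4100 Y149.3737
G1 X107.8490 Y62.4834
G1 X72.2018 Y58.9837
M5
G0 X0.0000 Y0.0000

viewBox `0 0 141.3055 162.1098` with mm width/height → 1 unit = 1 mm. Flip: y_m = 162.1098 − y_svg.

**Shape 1** — `<path>` cubic bezier, stroke `#ff0000` → engrave (S335, F2843). Control points (SVG): P0=(97.6561,102.7325), P1=(105.5412,109.1768), P2=(79.6011,109.7840), P3=(81.3683,113.8624); sampled at t=k/4. Machine vertices: (97.6561,59.3773) → (98.1891,55.4931) → (91.8064,52.9251) → (84.2766,50.8008) → (81.3683,48.2474). Open path.

**Shape 2** — `<polygon>` closed polygon, stroke `#ff0000` → engrave (S335, F2843). Machine vertices: (72.2018,58.9837) → (97.9020,106.7140) → (38.3211,120.5901) → (20.5445,37.6531) → (7.4100,149.3737) → (107.8490,62.4834) → (72.2018,58.9837). Closed: final G1 returns to the first vertex.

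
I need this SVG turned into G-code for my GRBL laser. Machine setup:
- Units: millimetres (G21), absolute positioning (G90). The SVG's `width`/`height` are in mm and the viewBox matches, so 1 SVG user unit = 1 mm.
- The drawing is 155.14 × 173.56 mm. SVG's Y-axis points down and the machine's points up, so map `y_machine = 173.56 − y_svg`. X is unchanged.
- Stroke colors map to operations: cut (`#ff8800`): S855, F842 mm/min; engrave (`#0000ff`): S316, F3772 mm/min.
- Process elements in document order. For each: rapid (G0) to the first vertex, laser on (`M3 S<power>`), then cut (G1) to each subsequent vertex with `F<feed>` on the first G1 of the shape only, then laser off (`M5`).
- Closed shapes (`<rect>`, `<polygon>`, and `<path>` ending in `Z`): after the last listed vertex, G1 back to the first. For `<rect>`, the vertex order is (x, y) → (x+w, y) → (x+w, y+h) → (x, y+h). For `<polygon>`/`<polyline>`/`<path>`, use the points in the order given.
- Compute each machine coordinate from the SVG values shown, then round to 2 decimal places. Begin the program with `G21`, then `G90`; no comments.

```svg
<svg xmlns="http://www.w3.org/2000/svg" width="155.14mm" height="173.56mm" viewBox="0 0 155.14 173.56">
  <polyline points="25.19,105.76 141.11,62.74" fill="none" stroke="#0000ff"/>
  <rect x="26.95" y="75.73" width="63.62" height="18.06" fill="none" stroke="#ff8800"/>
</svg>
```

G21
G90
G0 X25.19 Y67.80
M3 S316
G1 X141.11 Y110.82 F3772
M5
G0 X26.95 Y97.83
M3 S855
G1 X90.57 Y97.83 F842
G1 X90.57 Y79.77
G1 X26.95 Y79.77
G1 X26.95 Y97.83
M5

viewBox `0 0 155.14 173.56` with mm width/height → 1 unit = 1 mm. Flip: y_m = 173.56 − y_svg.

**Shape 1** — `<polyline>` line segment, stroke `#0000ff` → engrave (S316, F3772). Machine vertices: (25.19,67.80) → (141.11,110.82). Open path.

**Shape 2** — `<rect>` rectangle, stroke `#ff8800` → cut (S855, F842). Machine vertices: (26.95,97.83) → (90.57,97.83) → (90.57,79.77) → (26.95,79.77) → (26.95,97.83). Closed: final G1 returns to the first vertex.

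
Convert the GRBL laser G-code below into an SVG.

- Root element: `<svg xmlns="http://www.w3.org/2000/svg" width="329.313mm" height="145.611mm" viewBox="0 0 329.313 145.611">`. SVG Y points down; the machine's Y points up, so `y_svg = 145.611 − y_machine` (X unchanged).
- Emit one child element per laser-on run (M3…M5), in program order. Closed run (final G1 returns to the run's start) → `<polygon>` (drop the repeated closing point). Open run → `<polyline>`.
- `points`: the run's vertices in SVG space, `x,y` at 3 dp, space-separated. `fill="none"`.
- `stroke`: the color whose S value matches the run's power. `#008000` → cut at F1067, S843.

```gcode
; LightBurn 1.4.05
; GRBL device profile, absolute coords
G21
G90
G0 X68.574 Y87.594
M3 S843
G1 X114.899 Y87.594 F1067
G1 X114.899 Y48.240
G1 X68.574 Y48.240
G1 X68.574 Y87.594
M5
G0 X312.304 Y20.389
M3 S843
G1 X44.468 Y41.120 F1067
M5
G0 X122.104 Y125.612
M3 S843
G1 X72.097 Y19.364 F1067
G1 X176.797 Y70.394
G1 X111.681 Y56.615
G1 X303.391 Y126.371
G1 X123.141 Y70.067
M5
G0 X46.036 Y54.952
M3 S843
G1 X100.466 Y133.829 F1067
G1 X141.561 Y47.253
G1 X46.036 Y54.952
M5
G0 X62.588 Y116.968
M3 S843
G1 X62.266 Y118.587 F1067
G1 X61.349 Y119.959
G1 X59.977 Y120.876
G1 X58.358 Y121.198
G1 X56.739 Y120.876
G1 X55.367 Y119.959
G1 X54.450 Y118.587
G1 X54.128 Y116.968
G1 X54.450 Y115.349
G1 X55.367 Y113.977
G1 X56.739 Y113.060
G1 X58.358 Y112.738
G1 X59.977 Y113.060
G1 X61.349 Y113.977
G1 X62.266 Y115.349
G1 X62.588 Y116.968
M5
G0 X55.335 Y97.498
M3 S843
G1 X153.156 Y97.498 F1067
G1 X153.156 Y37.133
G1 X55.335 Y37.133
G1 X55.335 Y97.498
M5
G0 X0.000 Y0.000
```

Machine Y-up, SVG Y-down with viewBox height 145.611, so y_svg = 145.611 − y_machine; X carries over. Every run uses S843, so all elements get stroke `#008000` (cut).

Run 1: The run returns to its start, so emit a `<polygon>` with points (Y-flipped): 68.574,58.017 114.899,58.017 114.899,97.371 68.574,97.371.

Run 2: The run is open, so emit a `<polyline>` with points (Y-flipped): 312.304,125.222 44.468,104.491.

Run 3: The run is open, so emit a `<polyline>` with points (Y-flipped): 122.104,19.999 72.097,126.247 176.797,75.217 111.681,88.996 303.391,19.240 123.141,75.544.

Run 4: The run returns to its start, so emit a `<polygon>` with points (Y-flipped): 46.036,90.659 100.466,11.782 141.561,98.358.

Run 5: The run returns to its start, so emit a `<polygon>` with points (Y-flipped): 62.588,28.643 62.266,27.024 61.349,25.652 59.977,24.735 58.358,24.413 56.739,24.735 55.367,25.652 54.450,27.024 54.128,28.643 54.450,30.262 55.367,31.634 56.739,32.551 58.358,32.873 59.977,32.551 61.349,31.634 62.266,30.262.

Run 6: The run returns to its start, so emit a `<polygon>` with points (Y-flipped): 55.335,48.113 153.156,48.113 153.156,108.478 55.335,108.478.

<svg xmlns="http://www.w3.org/2000/svg" width="329.313mm" height="145.611mm" viewBox="0 0 329.313 145.611">
  <polygon points="68.574,58.017 114.899,58.017 114.899,97.371 68.574,97.371" fill="none" stroke="#008000"/>
  <polyline points="312.304,125.222 44.468,104.491" fill="none" stroke="#008000"/>
  <polyline points="122.104,19.999 72.097,126.247 176.797,75.217 111.681,88.996 303.391,19.240 123.141,75.544" fill="none" stroke="#008000"/>
  <polygon points="46.036,90.659 100.466,11.782 141.561,98.358" fill="none" stroke="#008000"/>
  <polygon points="62.588,28.643 62.266,27.024 61.349,25.652 59.977,24.735 58.358,24.413 56.739,24.735 55.367,25.652 54.450,27.024 54.128,28.643 54.450,30.262 55.367,31.634 56.739,32.551 58.358,32.873 59.977,32.551 61.349,31.634 62.266,30.262" fill="none" stroke="#008000"/>
  <polygon points="55.335,48.113 153.156,48.113 153.156,108.478 55.335,108.478" fill="none" stroke="#008000"/>
</svg>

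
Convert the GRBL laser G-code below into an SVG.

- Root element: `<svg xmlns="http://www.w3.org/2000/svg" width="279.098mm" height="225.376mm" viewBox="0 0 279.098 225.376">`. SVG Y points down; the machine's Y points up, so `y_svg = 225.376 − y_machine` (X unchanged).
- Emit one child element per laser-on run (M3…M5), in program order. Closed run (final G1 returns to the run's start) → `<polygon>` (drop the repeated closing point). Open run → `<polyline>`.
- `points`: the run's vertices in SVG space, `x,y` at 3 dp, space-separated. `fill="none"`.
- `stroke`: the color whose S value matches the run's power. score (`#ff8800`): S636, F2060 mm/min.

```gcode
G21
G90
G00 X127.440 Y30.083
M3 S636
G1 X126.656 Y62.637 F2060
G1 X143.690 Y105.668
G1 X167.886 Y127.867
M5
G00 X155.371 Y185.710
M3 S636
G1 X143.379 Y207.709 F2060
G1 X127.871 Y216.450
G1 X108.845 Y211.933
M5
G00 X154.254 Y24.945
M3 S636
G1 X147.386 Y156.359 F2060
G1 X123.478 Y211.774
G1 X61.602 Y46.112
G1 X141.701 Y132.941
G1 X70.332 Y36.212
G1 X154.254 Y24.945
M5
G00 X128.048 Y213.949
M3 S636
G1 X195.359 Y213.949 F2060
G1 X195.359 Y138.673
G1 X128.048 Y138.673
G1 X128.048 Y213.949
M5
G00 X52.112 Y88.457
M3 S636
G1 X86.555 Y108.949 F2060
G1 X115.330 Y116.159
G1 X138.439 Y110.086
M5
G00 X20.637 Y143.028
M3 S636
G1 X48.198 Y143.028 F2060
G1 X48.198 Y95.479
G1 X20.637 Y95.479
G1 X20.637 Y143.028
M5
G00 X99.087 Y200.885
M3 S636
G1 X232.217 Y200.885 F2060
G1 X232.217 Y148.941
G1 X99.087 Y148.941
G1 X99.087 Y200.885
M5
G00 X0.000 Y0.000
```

<svg xmlns="http://www.w3.org/2000/svg" width="279.098mm" height="225.376mm" viewBox="0 0 279.098 225.376">
  <polyline points="127.440,195.293 126.656,162.739 143.690,119.708 167.886,97.509" fill="none" stroke="#ff8800"/>
  <polyline points="155.371,39.666 143.379,17.667 127.871,8.926 108.845,13.443" fill="none" stroke="#ff8800"/>
  <polygon points="154.254,200.431 147.386,69.017 123.478,13.602 61.602,179.264 141.701,92.435 70.332,189.164" fill="none" stroke="#ff8800"/>
  <polygon points="128.048,11.427 195.359,11.427 195.359,86.703 128.048,86.703" fill="none" stroke="#ff8800"/>
  <polyline points="52.112,136.919 86.555,116.427 115.330,109.217 138.439,115.290" fill="none" stroke="#ff8800"/>
  <polygon points="20.637,82.348 48.198,82.348 48.198,129.897 20.637,129.897" fill="none" stroke="#ff8800"/>
  <polygon points="99.087,24.491 232.217,24.491 232.217,76.435 99.087,76.435" fill="none" stroke="#ff8800"/>
</svg>

Each laser-on run becomes one SVG element. Flip Y back into SVG space with y_svg = 225.376 − y_machine. Every run uses S636, so all elements get stroke `#ff8800` (score).

Run 1: The run is open, so emit a `<polyline>` with points (Y-flipped): 127.440,195.293 126.656,162.739 143.690,119.708 167.886,97.509.

Run 2: The run is open, so emit a `<polyline>` with points (Y-flipped): 155.371,39.666 143.379,17.667 127.871,8.926 108.845,13.443.

Run 3: The run returns to its start, so emit a `<polygon>` with points (Y-flipped): 154.254,200.431 147.386,69.017 123.478,13.602 61.602,179.264 141.701,92.435 70.332,189.164.

Run 4: The run returns to its start, so emit a `<polygon>` with points (Y-flipped): 128.048,11.427 195.359,11.427 195.359,86.703 128.048,86.703.

Run 5: The run is open, so emit a `<polyline>` with points (Y-flipped): 52.112,136.919 86.555,116.427 115.330,109.217 138.439,115.290.

Run 6: The run returns to its start, so emit a `<polygon>` with points (Y-flipped): 20.637,82.348 48.198,82.348 48.198,129.897 20.637,129.897.

Run 7: The run returns to its start, so emit a `<polygon>` with points (Y-flipped): 99.087,24.491 232.217,24.491 232.217,76.435 99.087,76.435.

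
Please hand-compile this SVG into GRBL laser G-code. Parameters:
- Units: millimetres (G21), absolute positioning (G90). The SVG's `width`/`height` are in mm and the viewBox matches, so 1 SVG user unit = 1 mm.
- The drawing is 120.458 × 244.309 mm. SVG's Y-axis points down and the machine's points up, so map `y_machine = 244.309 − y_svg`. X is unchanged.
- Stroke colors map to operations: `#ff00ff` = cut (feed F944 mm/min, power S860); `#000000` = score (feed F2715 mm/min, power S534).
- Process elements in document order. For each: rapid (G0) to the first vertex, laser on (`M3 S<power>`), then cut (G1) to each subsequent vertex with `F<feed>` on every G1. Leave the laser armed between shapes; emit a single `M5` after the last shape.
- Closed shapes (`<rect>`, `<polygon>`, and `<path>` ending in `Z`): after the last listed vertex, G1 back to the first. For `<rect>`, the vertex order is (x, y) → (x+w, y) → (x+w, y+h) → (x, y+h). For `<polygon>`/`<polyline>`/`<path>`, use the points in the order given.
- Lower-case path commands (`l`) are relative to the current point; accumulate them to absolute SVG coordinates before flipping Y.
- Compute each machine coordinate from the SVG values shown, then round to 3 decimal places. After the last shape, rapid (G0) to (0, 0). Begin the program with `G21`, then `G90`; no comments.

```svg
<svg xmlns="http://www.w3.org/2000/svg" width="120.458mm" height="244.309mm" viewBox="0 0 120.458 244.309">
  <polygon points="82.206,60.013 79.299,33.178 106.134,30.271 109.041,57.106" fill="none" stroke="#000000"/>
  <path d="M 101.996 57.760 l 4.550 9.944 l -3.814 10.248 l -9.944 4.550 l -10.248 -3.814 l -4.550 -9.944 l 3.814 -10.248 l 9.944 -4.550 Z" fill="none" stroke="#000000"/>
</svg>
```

G21
G90
G0 X82.206 Y184.296
M3 S534
G1 X79.299 Y211.131 F2715
G1 X106.134 Y214.038 F2715
G1 X109.041 Y187.203 F2715
G1 X82.206 Y184.296 F2715
G0 X101.996 Y186.549
M3 S534
G1 X106.546 Y176.605 F2715
G1 X102.732 Y166.357 F2715
G1 X92.788 Y161.807 F2715
G1 X82.540 Y165.621 F2715
G1 X77.990 Y175.565 F2715
G1 X81.804 Y185.813 F2715
G1 X91.748 Y190.363 F2715
G1 X101.996 Y186.549 F2715
M5
G0 X0.000 Y0.000

1 u = 1 mm; y_m = 244.309 − y.

[1] `<polygon>` regular polygon, #000000→score S534 F2715: (82.206,184.296) → (79.299,211.131) → (106.134,214.038) → (109.041,187.203) → (82.206,184.296) (closed)

[2] `<path>` regular polygon, #000000→score S534 F2715: (101.996,186.549) → (106.546,176.605) → (102.732,166.357) → (92.788,161.807) → (82.540,165.621) → (77.990,175.565) → (81.804,185.813) → (91.748,190.363) → (101.996,186.549) (closed)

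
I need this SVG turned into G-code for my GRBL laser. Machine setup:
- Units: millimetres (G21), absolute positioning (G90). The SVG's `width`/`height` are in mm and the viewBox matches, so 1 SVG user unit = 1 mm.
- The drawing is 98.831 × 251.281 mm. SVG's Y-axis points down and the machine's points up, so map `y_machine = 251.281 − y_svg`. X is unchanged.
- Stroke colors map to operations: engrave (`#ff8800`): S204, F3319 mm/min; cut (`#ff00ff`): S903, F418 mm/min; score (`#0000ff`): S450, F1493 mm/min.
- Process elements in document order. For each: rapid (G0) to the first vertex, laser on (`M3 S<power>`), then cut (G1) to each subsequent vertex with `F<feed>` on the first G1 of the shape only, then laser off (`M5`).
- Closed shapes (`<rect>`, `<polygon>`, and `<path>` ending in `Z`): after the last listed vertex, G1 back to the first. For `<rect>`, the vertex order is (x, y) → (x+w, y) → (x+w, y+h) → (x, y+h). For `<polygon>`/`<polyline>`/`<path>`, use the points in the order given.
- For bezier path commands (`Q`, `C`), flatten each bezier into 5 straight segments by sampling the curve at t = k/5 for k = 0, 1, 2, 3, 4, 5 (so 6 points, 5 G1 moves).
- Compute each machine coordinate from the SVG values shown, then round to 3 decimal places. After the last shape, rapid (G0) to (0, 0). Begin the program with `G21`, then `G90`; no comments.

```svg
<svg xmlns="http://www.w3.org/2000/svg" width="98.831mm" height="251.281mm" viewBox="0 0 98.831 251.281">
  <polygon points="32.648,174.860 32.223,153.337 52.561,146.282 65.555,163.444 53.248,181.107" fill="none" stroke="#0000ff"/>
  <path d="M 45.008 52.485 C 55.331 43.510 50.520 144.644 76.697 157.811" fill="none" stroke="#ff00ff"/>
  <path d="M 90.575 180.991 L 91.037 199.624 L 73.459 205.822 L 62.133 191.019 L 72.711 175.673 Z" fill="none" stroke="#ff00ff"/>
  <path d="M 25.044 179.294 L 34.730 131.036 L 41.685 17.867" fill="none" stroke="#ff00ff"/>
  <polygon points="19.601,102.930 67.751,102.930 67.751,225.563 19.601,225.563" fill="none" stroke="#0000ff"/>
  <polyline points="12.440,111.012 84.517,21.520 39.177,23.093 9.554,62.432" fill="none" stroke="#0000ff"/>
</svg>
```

Since the viewBox matches the mm dimensions, user units are millimetres directly. The only transform is the Y-flip y_m = 251.281 − y_svg.

Shape 1 is a regular polygon drawn with `<polygon>`. Its stroke #0000ff means score at S450, F1493. After flipping Y the toolpath is (32.648,76.421) → (32.223,97.944) → (52.561,104.999) → (65.555,87.837) → (53.248,70.174) → (32.648,76.421), returning to the start.

Shape 2 is a cubic bezier drawn with `<path>`. Its stroke #ff00ff means cut at S903, F418. After flipping Y the toolpath is (45.008,198.796) → (49.755,192.553) → (53.083,169.391) → (57.207,138.818) → (64.340,110.342) → (76.697,93.470).

Shape 3 is a regular polygon drawn with `<path>`. Its stroke #ff00ff means cut at S903, F418. After flipping Y the toolpath is (90.575,70.290) → (91.037,51.657) → (73.459,45.459) → (62.133,60.262) → (72.711,75.608) → (90.575,70.290), returning to the start.

Shape 4 is a open polyline drawn with `<path>`. Its stroke #ff00ff means cut at S903, F418. After flipping Y the toolpath is (25.044,71.987) → (34.730,120.245) → (41.685,233.414).

Shape 5 is a rectangle drawn with `<polygon>`. Its stroke #0000ff means score at S450, F1493. After flipping Y the toolpath is (19.601,148.351) → (67.751,148.351) → (67.751,25.718) → (19.601,25.718) → (19.601,148.351), returning to the start.

Shape 6 is a open polyline drawn with `<polyline>`. Its stroke #0000ff means score at S450, F1493. After flipping Y the toolpath is (12.440,140.269) → (84.517,229.761) → (39.177,228.188) → (9.554,188.849).

G21
G90
G0 X32.648 Y76.421
M3 S450
G1 X32.223 Y97.944 F1493
G1 X52.561 Y104.999
G1 X65.555 Y87.837
G1 X53.248 Y70.174
G1 X32.648 Y76.421
M5
G0 X45.008 Y198.796
M3 S903
G1 X49.755 Y192.553 F418
G1 X53.083 Y169.391
G1 X57.207 Y138.818
G1 X64.340 Y110.342
G1 X76.697 Y93.470
M5
G0 X90.575 Y70.290
M3 S903
G1 X91.037 Y51.657 F418
G1 X73.459 Y45.459
G1 X62.133 Y60.262
G1 X72.711 Y75.608
G1 X90.575 Y70.290
M5
G0 X25.044 Y71.987
M3 S903
G1 X34.730 Y120.245 F418
G1 X41.685 Y233.414
M5
G0 X19.601 Y148.351
M3 S450
G1 X67.751 Y148.351 F1493
G1 X67.751 Y25.718
G1 X19.601 Y25.718
G1 X19.601 Y148.351
M5
G0 X12.440 Y140.269
M3 S450
G1 X84.517 Y229.761 F1493
G1 X39.177 Y228.188
G1 X9.554 Y188.849
M5
G0 X0.000 Y0.000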